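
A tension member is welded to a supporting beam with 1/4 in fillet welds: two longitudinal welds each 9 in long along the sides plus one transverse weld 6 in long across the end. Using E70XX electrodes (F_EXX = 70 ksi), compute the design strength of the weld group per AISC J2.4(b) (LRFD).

φR_n ≈ 135 kips

t_e = 0.707 × 0.25 = 0.1767 in.
R_nwl = 0.6 × 70 × 0.1767 × 18 = 133.6 kips (longitudinal, 2 welds).
R_nwt = 0.6 × 70 × 0.1767 × 6 = 44.54 kips (transverse, base value).
(i) R_nwl + R_nwt = 178.2 kips; (ii) 0.85 R_nwl + 1.5 R_nwt = 180.4 kips.
R_n = max = 180.4 kips [governs: (ii)]; φR_n = 135.3 kips.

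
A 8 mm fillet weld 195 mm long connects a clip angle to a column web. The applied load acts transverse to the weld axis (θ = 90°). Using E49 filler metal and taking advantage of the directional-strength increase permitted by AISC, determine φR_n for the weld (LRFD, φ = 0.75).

φR_n ≈ 365 kN

E49XX → F_EXX = 490 MPa.
t_e = 0.707 × 8 = 5.656 mm; A_we = 5.656 × 195 = 1103 mm².
Directional factor: 1.0 + 0.5 sin^1.5(90°) = 1.5.
F_nw = 0.6 × 490 × 1.5 = 441 MPa.
φR_n = 0.75 × 441 × 1103 × 10⁻³ = 364.8 kN.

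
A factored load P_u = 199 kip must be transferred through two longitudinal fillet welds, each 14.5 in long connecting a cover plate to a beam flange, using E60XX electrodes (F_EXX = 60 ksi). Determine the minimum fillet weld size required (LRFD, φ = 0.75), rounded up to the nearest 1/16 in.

w = 3/8 in

Total weld length L = 29 in.
Required throat t_e = P_u / (φ × 0.6 F_EXX × L) = 199 / (0.75 × 0.6 × 60 × 29) = 0.2542 in.
Required leg w = t_e / 0.707 = 0.3595 in → use 3/8 in.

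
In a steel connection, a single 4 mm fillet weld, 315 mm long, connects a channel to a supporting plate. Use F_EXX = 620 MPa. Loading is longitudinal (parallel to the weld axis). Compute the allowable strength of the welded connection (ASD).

Effective throat t_e = 0.707 × 4 = 2.828 mm.
Total length L = 315 mm; A_we = 2.828 × 315 = 890.8 mm².
F_nw = 0.6 F_EXX = 0.6 × 620 = 372 MPa.
R_n = 372 × 890.8 × 10⁻³ = 331.4 kN; R_n/Ω = 331.4/2.0 = 165.7 kN.

R_n/Ω ≈ 166 kN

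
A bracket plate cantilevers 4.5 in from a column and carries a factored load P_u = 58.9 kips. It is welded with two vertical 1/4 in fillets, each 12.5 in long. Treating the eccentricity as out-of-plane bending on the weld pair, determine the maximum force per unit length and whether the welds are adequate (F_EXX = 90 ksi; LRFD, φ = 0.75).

f_max ≈ 5.61 kip/in; adequate

L_w = 2 × 12.5 = 25 in; section modulus (unit throat) S = 2 × L²/6 = 52.08 in².
Direct shear f_v = P/L_w = 58.9/25 = 2.356 kip/in.
Moment M = P × e = 58.9 × 4.5 = 265.05 kip·in; bending f_b = M/S = 5.089 kip/in.
f_max = √(f_v² + f_b²) = √(2.356² + 5.089²) = 5.608 kip/in.
φr_n = 0.75 × 0.6 × 90 × (0.707 × 0.25) = 7.158 kip/in → adequate.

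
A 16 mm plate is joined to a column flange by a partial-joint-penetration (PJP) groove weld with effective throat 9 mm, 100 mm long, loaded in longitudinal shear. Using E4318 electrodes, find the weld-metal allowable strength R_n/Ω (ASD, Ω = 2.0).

E43XX → F_EXX = 430 MPa.
Effective throat (given) t_e = 9 mm.
A_we = 9 × 100 = 900 mm².
F_nw = 0.6 F_EXX = 258 MPa.
R_n/Ω = (258 × 900) / 2.0 × 10⁻³ = 116.1 kN.

R_n/Ω ≈ 116 kN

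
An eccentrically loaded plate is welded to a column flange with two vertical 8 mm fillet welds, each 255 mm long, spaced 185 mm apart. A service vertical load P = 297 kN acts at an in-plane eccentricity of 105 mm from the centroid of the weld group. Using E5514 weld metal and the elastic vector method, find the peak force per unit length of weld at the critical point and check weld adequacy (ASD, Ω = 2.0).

E55XX → F_EXX = 550 MPa.
Total weld length L_w = 510 mm. Treat welds as unit-width lines.
Polar moment about centroid: J = 2[d³/12 + d(b/2)²] = 2[255³/12 + 255×92.5²] = 7127000 mm³.
Direct shear f_v = P/L_w = 297×10³ / 510 = 582.4 N/mm (vertical).
Torsion M = P·e = 297×10³ × 105 = 31185000 N·mm.
Critical point at (x, y) = (92.5, 127.5) from centroid. f_tx = M·y/J = 557.9 N/mm; f_ty = M·x/J = 404.7 N/mm.
Resultant f_max = √[f_tx² + (f_v + f_ty)²] = √[557.9² + (582.4 + 404.7)²] = 1134 N/mm.
Capacity per unit length: r_n/Ω = (1/2.0) × 0.6 × 550 × (0.707 × 8) = 933.2 N/mm.
1134 > 933.2 → NOT adequate.

f_max ≈ 1130 N/mm; NOT adequate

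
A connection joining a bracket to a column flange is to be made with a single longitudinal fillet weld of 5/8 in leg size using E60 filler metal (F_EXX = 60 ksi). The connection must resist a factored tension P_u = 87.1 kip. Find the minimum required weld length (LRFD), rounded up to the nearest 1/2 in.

L = 7.5 in

Throat t_e = 0.707 × 0.625 = 0.4419 in.
φr_n = 0.75 × 0.6 × 60 × 0.4419 = 11.93 kip/in.
L_req = P_u / φr_n = 87.1 / 11.93 = 7.301 in total.
Round up → use L = 7.5 in.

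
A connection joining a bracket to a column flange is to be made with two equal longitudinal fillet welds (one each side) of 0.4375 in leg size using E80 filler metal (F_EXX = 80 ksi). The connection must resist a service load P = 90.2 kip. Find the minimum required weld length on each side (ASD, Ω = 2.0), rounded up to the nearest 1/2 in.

Throat t_e = 0.707 × 0.4375 = 0.3093 in.
r_n/Ω = (0.6 × 80 × 0.3093) / 2.0 = 7.423 kip/in.
L_req = P / (r_n/Ω) = 90.2 / 7.423 = 12.15 in total.
Per side: 12.15 / 2 = 6.075 in.
Round up → use L = 6.5 in on each side.

L = 6.5 in on each side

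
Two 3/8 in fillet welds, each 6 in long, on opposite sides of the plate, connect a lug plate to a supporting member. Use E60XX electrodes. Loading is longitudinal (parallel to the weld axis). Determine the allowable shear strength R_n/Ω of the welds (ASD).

E60XX → F_EXX = 60 ksi.
Effective throat t_e = 0.707 × 0.375 = 0.2651 in.
Total length L = 12 in; A_we = 0.2651 × 12 = 3.181 in².
F_nw = 0.6 F_EXX = 0.6 × 60 = 36 ksi.
R_n = 36 × 3.181 = 114.5 kip; R_n/Ω = 114.5/2.0 = 57.27 kip.

R_n/Ω ≈ 57.3 kip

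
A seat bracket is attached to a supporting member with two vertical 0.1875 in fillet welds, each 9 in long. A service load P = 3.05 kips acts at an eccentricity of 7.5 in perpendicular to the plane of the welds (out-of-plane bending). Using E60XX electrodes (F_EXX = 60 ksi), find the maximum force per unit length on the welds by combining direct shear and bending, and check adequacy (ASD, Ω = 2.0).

f_max ≈ 0.864 kip/in; adequate

L_w = 2 × 9 = 18 in; section modulus (unit throat) S = 2 × L²/6 = 27 in².
Direct shear f_v = P/L_w = 3.05/18 = 0.1694 kip/in.
Moment M = P × e = 3.05 × 7.5 = 22.875 kip·in; bending f_b = M/S = 0.8472 kip/in.
f_max = √(f_v² + f_b²) = √(0.1694² + 0.8472²) = 0.864 kip/in.
r_n/Ω = (1/2.0) × 0.6 × 60 × (0.707 × 0.1875) = 2.386 kip/in → adequate.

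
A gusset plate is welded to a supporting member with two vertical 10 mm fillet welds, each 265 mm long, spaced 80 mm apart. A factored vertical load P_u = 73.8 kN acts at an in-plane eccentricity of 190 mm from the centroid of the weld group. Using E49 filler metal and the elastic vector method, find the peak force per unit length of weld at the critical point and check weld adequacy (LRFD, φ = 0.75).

f_max ≈ 548 N/mm; adequate

E49XX → F_EXX = 490 MPa.
Total weld length L_w = 530 mm. Treat welds as unit-width lines.
Polar moment about centroid: J = 2[d³/12 + d(b/2)²] = 2[265³/12 + 265×40²] = 3950000 mm³.
Direct shear f_v = P/L_w = 73.8×10³ / 530 = 139.2 N/mm (vertical).
Torsion M = P·e = 73.8×10³ × 190 = 14022000 N·mm.
Critical point at (x, y) = (40, 132.5) from centroid. f_tx = M·y/J = 470.4 N/mm; f_ty = M·x/J = 142 N/mm.
Resultant f_max = √[f_tx² + (f_v + f_ty)²] = √[470.4² + (139.2 + 142)²] = 548.1 N/mm.
Capacity per unit length: φr_n = 0.75 × 0.6 × 490 × (0.707 × 10) = 1559 N/mm.
548.1 ≤ 1559 → adequate.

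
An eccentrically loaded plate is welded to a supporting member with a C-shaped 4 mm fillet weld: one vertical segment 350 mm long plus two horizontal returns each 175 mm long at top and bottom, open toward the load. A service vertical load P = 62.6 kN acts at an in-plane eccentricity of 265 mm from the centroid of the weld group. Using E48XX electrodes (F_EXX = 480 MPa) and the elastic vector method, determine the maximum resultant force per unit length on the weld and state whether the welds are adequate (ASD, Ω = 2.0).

f_max ≈ 282 N/mm; adequate

Total weld length L_w = 700 mm. Treat welds as unit-width lines.
Centroid: x̄ = 2×175×87.5 / 700 = 43.75 mm from the vertical weld.
Polar moment about centroid: J = I_x + I_y = [350³/12 + 2×175×175²] + [350×43.75² + 2(175³/12 + 175×43.75²)] = 16520000 mm³.
Direct shear f_v = P/L_w = 62.6×10³ / 700 = 89.43 N/mm (vertical).
Torsion M = P·e = 62.6×10³ × 265 = 16589000 N·mm.
Critical point at (x, y) = (131.2, 175) from centroid. f_tx = M·y/J = 175.7 N/mm; f_ty = M·x/J = 131.8 N/mm.
Resultant f_max = √[f_tx² + (f_v + f_ty)²] = √[175.7² + (89.43 + 131.8)²] = 282.5 N/mm.
Capacity per unit length: r_n/Ω = (1/2.0) × 0.6 × 480 × (0.707 × 4) = 407.2 N/mm.
282.5 ≤ 407.2 → adequate.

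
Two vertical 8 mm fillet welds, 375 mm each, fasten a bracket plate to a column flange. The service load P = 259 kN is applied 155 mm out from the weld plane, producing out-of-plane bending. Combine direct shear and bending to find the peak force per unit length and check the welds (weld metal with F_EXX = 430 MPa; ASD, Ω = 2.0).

L_w = 2 × 375 = 750 mm; section modulus (unit throat) S = 2 × L²/6 = 46880 mm².
Direct shear f_v = P/L_w = 259×10³/750 = 345.3 N/mm.
Moment M = P × e = 259×10³ × 155 = 40145000 N·mm; bending f_b = M/S = 856.4 N/mm.
f_max = √(f_v² + f_b²) = √(345.3² + 856.4²) = 923.4 N/mm.
r_n/Ω = (1/2.0) × 0.6 × 430 × (0.707 × 8) = 729.6 N/mm → NOT adequate.

f_max ≈ 923 N/mm; NOT adequate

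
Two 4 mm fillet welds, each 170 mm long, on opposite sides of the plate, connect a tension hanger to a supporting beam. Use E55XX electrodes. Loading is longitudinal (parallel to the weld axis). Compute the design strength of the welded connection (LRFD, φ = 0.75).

φR_n ≈ 238 kN

E55XX → F_EXX = 550 MPa.
Effective throat t_e = 0.707 × 4 = 2.828 mm.
Total length L = 340 mm; A_we = 2.828 × 340 = 961.5 mm².
F_nw = 0.6 F_EXX = 0.6 × 550 = 330 MPa.
φR_n = 0.75 × 330 × 961.5 × 10⁻³ = 238 kN.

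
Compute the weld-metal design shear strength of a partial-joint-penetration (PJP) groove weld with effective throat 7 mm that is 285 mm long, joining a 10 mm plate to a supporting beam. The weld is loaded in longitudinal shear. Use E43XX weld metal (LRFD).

E43XX → F_EXX = 430 MPa.
Effective throat (given) t_e = 7 mm.
A_we = 7 × 285 = 1995 mm².
F_nw = 0.6 F_EXX = 258 MPa.
φR_n = 0.75 × 258 × 1995 × 10⁻³ = 386 kN.

φR_n ≈ 386 kN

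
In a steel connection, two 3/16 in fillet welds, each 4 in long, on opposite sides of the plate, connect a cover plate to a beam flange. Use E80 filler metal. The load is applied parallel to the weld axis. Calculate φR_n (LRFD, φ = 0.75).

E80XX → F_EXX = 80 ksi.
Effective throat t_e = 0.707 × 0.1875 = 0.1326 in.
Total length L = 8 in; A_we = 0.1326 × 8 = 1.06 in².
F_nw = 0.6 F_EXX = 0.6 × 80 = 48 ksi.
φR_n = 0.75 × 48 × 1.06 = 38.18 kip.

φR_n ≈ 38.2 kip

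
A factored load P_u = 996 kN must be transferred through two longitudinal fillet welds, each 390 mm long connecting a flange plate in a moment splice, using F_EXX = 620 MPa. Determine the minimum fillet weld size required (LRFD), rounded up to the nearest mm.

w = 7 mm

Total weld length L = 780 mm.
Required throat t_e = P_u / (φ × 0.6 F_EXX × L) = 996 / (0.75 × 0.6 × 620 × 780 × 10⁻³) = 4.577 mm.
Required leg w = t_e / 0.707 = 6.474 mm → use 7 mm.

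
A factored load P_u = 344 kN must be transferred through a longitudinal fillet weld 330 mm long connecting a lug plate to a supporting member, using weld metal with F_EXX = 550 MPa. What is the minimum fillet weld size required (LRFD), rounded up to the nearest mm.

Total weld length L = 330 mm.
Required throat t_e = P_u / (φ × 0.6 F_EXX × L) = 344 / (0.75 × 0.6 × 550 × 330 × 10⁻³) = 4.212 mm.
Required leg w = t_e / 0.707 = 5.957 mm → use 6 mm.

w = 6 mm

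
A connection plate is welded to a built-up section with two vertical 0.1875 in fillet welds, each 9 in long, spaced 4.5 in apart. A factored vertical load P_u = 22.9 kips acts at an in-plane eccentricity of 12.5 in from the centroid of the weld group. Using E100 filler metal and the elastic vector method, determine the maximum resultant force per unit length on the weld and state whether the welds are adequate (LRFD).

f_max ≈ 7.43 kip/in; NOT adequate

E100XX → F_EXX = 100 ksi.
Total weld length L_w = 18 in. Treat welds as unit-width lines.
Polar moment about centroid: J = 2[d³/12 + d(b/2)²] = 2[9³/12 + 9×2.25²] = 212.6 in³.
Direct shear f_v = P/L_w = 22.9 / 18 = 1.272 kip/in (vertical).
Torsion M = P·e = 22.9 × 12.5 = 286.25 kip·in.
Critical point at (x, y) = (2.25, 4.5) from centroid. f_tx = M·y/J = 6.058 kip/in; f_ty = M·x/J = 3.029 kip/in.
Resultant f_max = √[f_tx² + (f_v + f_ty)²] = √[6.058² + (1.272 + 3.029)²] = 7.43 kip/in.
Capacity per unit length: φr_n = 0.75 × 0.6 × 100 × (0.707 × 0.1875) = 5.965 kip/in.
7.43 > 5.965 → NOT adequate.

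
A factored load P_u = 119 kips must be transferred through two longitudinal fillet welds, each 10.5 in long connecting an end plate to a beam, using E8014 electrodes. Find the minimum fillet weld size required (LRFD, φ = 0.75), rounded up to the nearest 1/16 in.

w = 1/4 in

E80XX → F_EXX = 80 ksi.
Total weld length L = 21 in.
Required throat t_e = P_u / (φ × 0.6 F_EXX × L) = 119 / (0.75 × 0.6 × 80 × 21) = 0.1574 in.
Required leg w = t_e / 0.707 = 0.2226 in → use 1/4 in.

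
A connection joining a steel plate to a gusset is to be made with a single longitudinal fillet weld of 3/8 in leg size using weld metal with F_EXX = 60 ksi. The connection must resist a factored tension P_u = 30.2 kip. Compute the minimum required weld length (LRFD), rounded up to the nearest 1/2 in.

Throat t_e = 0.707 × 0.375 = 0.2651 in.
φr_n = 0.75 × 0.6 × 60 × 0.2651 = 7.158 kip/in.
L_req = P_u / φr_n = 30.2 / 7.158 = 4.219 in total.
Round up → use L = 4.5 in.

L = 4.5 in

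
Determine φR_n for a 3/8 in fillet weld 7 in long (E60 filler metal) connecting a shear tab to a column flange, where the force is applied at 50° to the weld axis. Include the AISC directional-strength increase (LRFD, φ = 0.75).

E60XX → F_EXX = 60 ksi.
t_e = 0.707 × 0.375 = 0.2651 in; A_we = 0.2651 × 7 = 1.856 in².
Directional factor: 1.0 + 0.5 sin^1.5(50°) = 1.335.
F_nw = 0.6 × 60 × 1.335 = 48.07 ksi.
φR_n = 0.75 × 48.07 × 1.856 = 66.91 kip.

φR_n ≈ 66.9 kip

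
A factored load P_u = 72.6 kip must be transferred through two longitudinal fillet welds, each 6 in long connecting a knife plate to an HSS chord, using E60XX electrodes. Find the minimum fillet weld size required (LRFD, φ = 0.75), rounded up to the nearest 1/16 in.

w = 3/8 in

E60XX → F_EXX = 60 ksi.
Total weld length L = 12 in.
Required throat t_e = P_u / (φ × 0.6 F_EXX × L) = 72.6 / (0.75 × 0.6 × 60 × 12) = 0.2241 in.
Required leg w = t_e / 0.707 = 0.3169 in → use 3/8 in.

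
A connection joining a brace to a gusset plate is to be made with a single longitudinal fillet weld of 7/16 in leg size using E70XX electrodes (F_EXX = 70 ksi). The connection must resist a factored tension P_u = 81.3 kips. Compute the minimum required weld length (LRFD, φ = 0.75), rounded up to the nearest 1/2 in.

L = 8.5 in

Throat t_e = 0.707 × 0.4375 = 0.3093 in.
φr_n = 0.75 × 0.6 × 70 × 0.3093 = 9.743 kips/in.
L_req = P_u / φr_n = 81.3 / 9.743 = 8.344 in total.
Round up → use L = 8.5 in.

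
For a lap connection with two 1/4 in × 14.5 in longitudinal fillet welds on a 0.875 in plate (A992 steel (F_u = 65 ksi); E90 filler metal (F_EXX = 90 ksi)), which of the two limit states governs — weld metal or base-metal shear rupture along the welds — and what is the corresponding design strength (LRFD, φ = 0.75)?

φR_n ≈ 208 kip (weld metal governs)

t_e = 0.707 × 0.25 = 0.1767 in; L = 29 in.
Weld metal: φR_n = 0.75 × 0.6 × 90 × 0.1767 × 29 = 207.6 kip.
Base metal (shear rupture): φR_n = 0.75 × 0.6 × 65 × 0.875 × 29 = 742.2 kip.
Governing: weld metal.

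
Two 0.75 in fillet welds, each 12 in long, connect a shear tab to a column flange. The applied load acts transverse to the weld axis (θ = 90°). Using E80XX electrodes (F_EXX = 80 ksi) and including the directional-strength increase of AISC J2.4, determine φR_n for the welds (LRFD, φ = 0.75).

t_e = 0.707 × 0.75 = 0.5302 in; A_we = 0.5302 × 24 = 12.73 in².
Directional factor: 1.0 + 0.5 sin^1.5(90°) = 1.5.
F_nw = 0.6 × 80 × 1.5 = 72 ksi.
φR_n = 0.75 × 72 × 12.73 = 687.2 kips.

φR_n ≈ 687 kips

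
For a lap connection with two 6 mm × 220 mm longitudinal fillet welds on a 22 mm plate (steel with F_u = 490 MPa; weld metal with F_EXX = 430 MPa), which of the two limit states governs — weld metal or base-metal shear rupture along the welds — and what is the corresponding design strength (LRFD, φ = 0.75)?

t_e = 0.707 × 6 = 4.242 mm; L = 440 mm.
Weld metal: φR_n = 0.75 × 0.6 × 430 × 4.242 × 440 × 10⁻³ = 361.2 kN.
Base metal (shear rupture): φR_n = 0.75 × 0.6 × 490 × 22 × 440 × 10⁻³ = 2134 kN.
Governing: weld metal.

φR_n ≈ 361 kN (weld metal governs)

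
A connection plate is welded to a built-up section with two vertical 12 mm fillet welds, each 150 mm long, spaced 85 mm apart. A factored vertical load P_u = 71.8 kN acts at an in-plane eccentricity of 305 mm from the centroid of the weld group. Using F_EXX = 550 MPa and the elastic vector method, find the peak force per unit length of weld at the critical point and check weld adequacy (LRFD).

f_max ≈ 1840 N/mm; adequate

Total weld length L_w = 300 mm. Treat welds as unit-width lines.
Polar moment about centroid: J = 2[d³/12 + d(b/2)²] = 2[150³/12 + 150×42.5²] = 1104000 mm³.
Direct shear f_v = P/L_w = 71.8×10³ / 300 = 239.3 N/mm (vertical).
Torsion M = P·e = 71.8×10³ × 305 = 21899000 N·mm.
Critical point at (x, y) = (42.5, 75) from centroid. f_tx = M·y/J = 1487 N/mm; f_ty = M·x/J = 842.7 N/mm.
Resultant f_max = √[f_tx² + (f_v + f_ty)²] = √[1487² + (239.3 + 842.7)²] = 1839 N/mm.
Capacity per unit length: φr_n = 0.75 × 0.6 × 550 × (0.707 × 12) = 2100 N/mm.
1839 ≤ 2100 → adequate.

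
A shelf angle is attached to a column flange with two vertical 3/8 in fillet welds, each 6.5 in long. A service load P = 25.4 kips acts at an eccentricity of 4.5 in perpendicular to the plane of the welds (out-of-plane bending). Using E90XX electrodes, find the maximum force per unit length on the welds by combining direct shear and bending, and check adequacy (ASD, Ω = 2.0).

E90XX → F_EXX = 90 ksi.
L_w = 2 × 6.5 = 13 in; section modulus (unit throat) S = 2 × L²/6 = 14.08 in².
Direct shear f_v = P/L_w = 25.4/13 = 1.954 kip/in.
Moment M = P × e = 25.4 × 4.5 = 114.3 kip·in; bending f_b = M/S = 8.116 kip/in.
f_max = √(f_v² + f_b²) = √(1.954² + 8.116²) = 8.348 kip/in.
r_n/Ω = (1/2.0) × 0.6 × 90 × (0.707 × 0.375) = 7.158 kip/in → NOT adequate.

f_max ≈ 8.35 kip/in; NOT adequate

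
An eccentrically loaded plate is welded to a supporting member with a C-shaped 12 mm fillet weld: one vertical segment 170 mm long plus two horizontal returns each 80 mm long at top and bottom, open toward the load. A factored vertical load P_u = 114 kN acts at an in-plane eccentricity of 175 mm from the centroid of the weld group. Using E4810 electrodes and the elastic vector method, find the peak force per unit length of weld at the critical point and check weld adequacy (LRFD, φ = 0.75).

E48XX → F_EXX = 480 MPa.
Total weld length L_w = 330 mm. Treat welds as unit-width lines.
Centroid: x̄ = 2×80×40 / 330 = 19.39 mm from the vertical weld.
Polar moment about centroid: J = I_x + I_y = [170³/12 + 2×80×85²] + [170×19.39² + 2(80³/12 + 80×20.61²)] = 1783000 mm³.
Direct shear f_v = P/L_w = 114×10³ / 330 = 345.5 N/mm (vertical).
Torsion M = P·e = 114×10³ × 175 = 19950000 N·mm.
Critical point at (x, y) = (60.61, 85) from centroid. f_tx = M·y/J = 951.3 N/mm; f_ty = M·x/J = 678.3 N/mm.
Resultant f_max = √[f_tx² + (f_v + f_ty)²] = √[951.3² + (345.5 + 678.3)²] = 1397 N/mm.
Capacity per unit length: φr_n = 0.75 × 0.6 × 480 × (0.707 × 12) = 1833 N/mm.
1397 ≤ 1833 → adequate.

f_max ≈ 1400 N/mm; adequate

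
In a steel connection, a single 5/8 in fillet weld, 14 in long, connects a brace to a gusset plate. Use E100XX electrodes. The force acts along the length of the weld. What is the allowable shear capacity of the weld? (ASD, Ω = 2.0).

E100XX → F_EXX = 100 ksi.
Effective throat t_e = 0.707 × 0.625 = 0.4419 in.
Total length L = 14 in; A_we = 0.4419 × 14 = 6.186 in².
F_nw = 0.6 F_EXX = 0.6 × 100 = 60 ksi.
R_n = 60 × 6.186 = 371.2 kips; R_n/Ω = 371.2/2.0 = 185.6 kips.

R_n/Ω ≈ 186 kips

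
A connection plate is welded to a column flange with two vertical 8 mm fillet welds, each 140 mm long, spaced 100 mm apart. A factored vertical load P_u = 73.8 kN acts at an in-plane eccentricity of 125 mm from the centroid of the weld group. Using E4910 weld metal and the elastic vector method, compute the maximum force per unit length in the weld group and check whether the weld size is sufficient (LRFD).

f_max ≈ 866 N/mm; adequate

E49XX → F_EXX = 490 MPa.
Total weld length L_w = 280 mm. Treat welds as unit-width lines.
Polar moment about centroid: J = 2[d³/12 + d(b/2)²] = 2[140³/12 + 140×50²] = 1157000 mm³.
Direct shear f_v = P/L_w = 73.8×10³ / 280 = 263.6 N/mm (vertical).
Torsion M = P·e = 73.8×10³ × 125 = 9225000 N·mm.
Critical point at (x, y) = (50, 70) from centroid. f_tx = M·y/J = 558 N/mm; f_ty = M·x/J = 398.5 N/mm.
Resultant f_max = √[f_tx² + (f_v + f_ty)²] = √[558² + (263.6 + 398.5)²] = 865.9 N/mm.
Capacity per unit length: φr_n = 0.75 × 0.6 × 490 × (0.707 × 8) = 1247 N/mm.
865.9 ≤ 1247 → adequate.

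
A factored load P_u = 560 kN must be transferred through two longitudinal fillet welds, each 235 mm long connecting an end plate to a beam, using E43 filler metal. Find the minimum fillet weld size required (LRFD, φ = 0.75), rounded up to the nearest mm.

E43XX → F_EXX = 430 MPa.
Total weld length L = 470 mm.
Required throat t_e = P_u / (φ × 0.6 F_EXX × L) = 560 / (0.75 × 0.6 × 430 × 470 × 10⁻³) = 6.158 mm.
Required leg w = t_e / 0.707 = 8.709 mm → use 9 mm.

w = 9 mm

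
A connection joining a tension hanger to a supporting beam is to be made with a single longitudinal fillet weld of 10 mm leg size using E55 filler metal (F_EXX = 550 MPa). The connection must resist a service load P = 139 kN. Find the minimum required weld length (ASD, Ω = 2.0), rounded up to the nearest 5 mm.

Throat t_e = 0.707 × 10 = 7.07 mm.
r_n/Ω = (0.6 × 550 × 7.07) / 2.0 = 1167 N/mm = 1.167 kN/mm.
L_req = P / (r_n/Ω) = 139 / 1.167 = 119.2 mm total.
Round up → use L = 120 mm.

L = 120 mm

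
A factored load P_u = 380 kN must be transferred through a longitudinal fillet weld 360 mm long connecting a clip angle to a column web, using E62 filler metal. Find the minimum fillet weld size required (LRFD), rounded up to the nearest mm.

w = 6 mm

E62XX → F_EXX = 620 MPa.
Total weld length L = 360 mm.
Required throat t_e = P_u / (φ × 0.6 F_EXX × L) = 380 / (0.75 × 0.6 × 620 × 360 × 10⁻³) = 3.783 mm.
Required leg w = t_e / 0.707 = 5.351 mm → use 6 mm.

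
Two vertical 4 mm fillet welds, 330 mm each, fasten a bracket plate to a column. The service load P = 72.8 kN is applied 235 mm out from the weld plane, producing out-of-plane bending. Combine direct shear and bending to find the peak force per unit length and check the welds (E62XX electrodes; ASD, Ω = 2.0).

f_max ≈ 484 N/mm; adequate

E62XX → F_EXX = 620 MPa.
L_w = 2 × 330 = 660 mm; section modulus (unit throat) S = 2 × L²/6 = 36300 mm².
Direct shear f_v = P/L_w = 72.8×10³/660 = 110.3 N/mm.
Moment M = P × e = 72.8×10³ × 235 = 17108000 N·mm; bending f_b = M/S = 471.3 N/mm.
f_max = √(f_v² + f_b²) = √(110.3² + 471.3²) = 484 N/mm.
r_n/Ω = (1/2.0) × 0.6 × 620 × (0.707 × 4) = 526 N/mm → adequate.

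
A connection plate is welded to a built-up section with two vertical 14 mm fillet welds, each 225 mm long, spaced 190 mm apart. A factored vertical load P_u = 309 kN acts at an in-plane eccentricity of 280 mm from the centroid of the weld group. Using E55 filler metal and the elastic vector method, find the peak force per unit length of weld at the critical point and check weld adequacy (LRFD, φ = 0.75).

E55XX → F_EXX = 550 MPa.
Total weld length L_w = 450 mm. Treat welds as unit-width lines.
Polar moment about centroid: J = 2[d³/12 + d(b/2)²] = 2[225³/12 + 225×95²] = 5960000 mm³.
Direct shear f_v = P/L_w = 309×10³ / 450 = 686.7 N/mm (vertical).
Torsion M = P·e = 309×10³ × 280 = 86520000 N·mm.
Critical point at (x, y) = (95, 112.5) from centroid. f_tx = M·y/J = 1633 N/mm; f_ty = M·x/J = 1379 N/mm.
Resultant f_max = √[f_tx² + (f_v + f_ty)²] = √[1633² + (686.7 + 1379)²] = 2633 N/mm.
Capacity per unit length: φr_n = 0.75 × 0.6 × 550 × (0.707 × 14) = 2450 N/mm.
2633 > 2450 → NOT adequate.

f_max ≈ 2630 N/mm; NOT adequate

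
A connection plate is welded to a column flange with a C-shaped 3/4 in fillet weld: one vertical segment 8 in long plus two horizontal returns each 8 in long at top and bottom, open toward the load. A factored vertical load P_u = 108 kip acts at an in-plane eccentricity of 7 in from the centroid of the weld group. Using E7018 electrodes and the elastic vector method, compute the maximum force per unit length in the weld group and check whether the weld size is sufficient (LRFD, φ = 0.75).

E70XX → F_EXX = 70 ksi.
Total weld length L_w = 24 in. Treat welds as unit-width lines.
Centroid: x̄ = 2×8×4 / 24 = 2.667 in from the vertical weld.
Polar moment about centroid: J = I_x + I_y = [8³/12 + 2×8×4²] + [8×2.667² + 2(8³/12 + 8×1.333²)] = 469.3 in³.
Direct shear f_v = P/L_w = 108 / 24 = 4.5 kip/in (vertical).
Torsion M = P·e = 108 × 7 = 756 kip·in.
Critical point at (x, y) = (5.333, 4) from centroid. f_tx = M·y/J = 6.443 kip/in; f_ty = M·x/J = 8.591 kip/in.
Resultant f_max = √[f_tx² + (f_v + f_ty)²] = √[6.443² + (4.5 + 8.591)²] = 14.59 kip/in.
Capacity per unit length: φr_n = 0.75 × 0.6 × 70 × (0.707 × 0.75) = 16.7 kip/in.
14.59 ≤ 16.7 → adequate.

f_max ≈ 14.6 kip/in; adequate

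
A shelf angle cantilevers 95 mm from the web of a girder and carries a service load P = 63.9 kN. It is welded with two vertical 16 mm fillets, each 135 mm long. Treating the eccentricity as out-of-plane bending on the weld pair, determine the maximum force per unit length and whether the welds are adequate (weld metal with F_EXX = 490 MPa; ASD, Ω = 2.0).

L_w = 2 × 135 = 270 mm; section modulus (unit throat) S = 2 × L²/6 = 6075 mm².
Direct shear f_v = P/L_w = 63.9×10³/270 = 236.7 N/mm.
Moment M = P × e = 63.9×10³ × 95 = 6070500 N·mm; bending f_b = M/S = 999.3 N/mm.
f_max = √(f_v² + f_b²) = √(236.7² + 999.3²) = 1027 N/mm.
r_n/Ω = (1/2.0) × 0.6 × 490 × (0.707 × 16) = 1663 N/mm → adequate.

f_max ≈ 1030 N/mm; adequate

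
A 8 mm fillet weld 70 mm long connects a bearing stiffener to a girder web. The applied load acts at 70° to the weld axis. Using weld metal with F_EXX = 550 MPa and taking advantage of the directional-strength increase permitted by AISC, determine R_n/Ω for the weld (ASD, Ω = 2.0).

t_e = 0.707 × 8 = 5.656 mm; A_we = 5.656 × 70 = 395.9 mm².
Directional factor: 1.0 + 0.5 sin^1.5(70°) = 1.455.
F_nw = 0.6 × 550 × 1.455 = 480.3 MPa.
R_n/Ω = (480.3 × 395.9) / 2.0 × 10⁻³ = 95.08 kN.

R_n/Ω ≈ 95.1 kN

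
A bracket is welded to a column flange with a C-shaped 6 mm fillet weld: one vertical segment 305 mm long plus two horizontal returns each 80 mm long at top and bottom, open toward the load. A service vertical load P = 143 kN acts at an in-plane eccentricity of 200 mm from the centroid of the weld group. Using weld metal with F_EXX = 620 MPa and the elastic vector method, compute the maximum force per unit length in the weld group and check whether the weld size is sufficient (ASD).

Total weld length L_w = 465 mm. Treat welds as unit-width lines.
Centroid: x̄ = 2×80×40 / 465 = 13.76 mm from the vertical weld.
Polar moment about centroid: J = I_x + I_y = [305³/12 + 2×80×152.5²] + [305×13.76² + 2(80³/12 + 80×26.24²)] = 6339000 mm³.
Direct shear f_v = P/L_w = 143×10³ / 465 = 307.5 N/mm (vertical).
Torsion M = P·e = 143×10³ × 200 = 28600000 N·mm.
Critical point at (x, y) = (66.24, 152.5) from centroid. f_tx = M·y/J = 688.1 N/mm; f_ty = M·x/J = 298.9 N/mm.
Resultant f_max = √[f_tx² + (f_v + f_ty)²] = √[688.1² + (307.5 + 298.9)²] = 917.1 N/mm.
Capacity per unit length: r_n/Ω = (1/2.0) × 0.6 × 620 × (0.707 × 6) = 789 N/mm.
917.1 > 789 → NOT adequate.

f_max ≈ 917 N/mm; NOT adequate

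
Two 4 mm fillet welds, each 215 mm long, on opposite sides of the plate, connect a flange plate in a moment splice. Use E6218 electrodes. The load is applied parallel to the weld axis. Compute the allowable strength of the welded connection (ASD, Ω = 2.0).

E62XX → F_EXX = 620 MPa.
Effective throat t_e = 0.707 × 4 = 2.828 mm.
Total length L = 430 mm; A_we = 2.828 × 430 = 1216 mm².
F_nw = 0.6 F_EXX = 0.6 × 620 = 372 MPa.
R_n = 372 × 1216 × 10⁻³ = 452.4 kN; R_n/Ω = 452.4/2.0 = 226.2 kN.

R_n/Ω ≈ 226 kN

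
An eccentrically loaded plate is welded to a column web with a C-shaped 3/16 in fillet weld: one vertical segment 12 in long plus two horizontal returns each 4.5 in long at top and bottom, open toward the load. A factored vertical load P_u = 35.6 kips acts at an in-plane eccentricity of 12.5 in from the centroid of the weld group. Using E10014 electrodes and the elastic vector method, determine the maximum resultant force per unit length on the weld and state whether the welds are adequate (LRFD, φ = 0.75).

E100XX → F_EXX = 100 ksi.
Total weld length L_w = 21 in. Treat welds as unit-width lines.
Centroid: x̄ = 2×4.5×2.25 / 21 = 0.9643 in from the vertical weld.
Polar moment about centroid: J = I_x + I_y = [12³/12 + 2×4.5×6²] + [12×0.9643² + 2(4.5³/12 + 4.5×1.286²)] = 509.2 in³.
Direct shear f_v = P/L_w = 35.6 / 21 = 1.695 kip/in (vertical).
Torsion M = P·e = 35.6 × 12.5 = 445 kip·in.
Critical point at (x, y) = (3.536, 6) from centroid. f_tx = M·y/J = 5.243 kip/in; f_ty = M·x/J = 3.09 kip/in.
Resultant f_max = √[f_tx² + (f_v + f_ty)²] = √[5.243² + (1.695 + 3.09)²] = 7.098 kip/in.
Capacity per unit length: φr_n = 0.75 × 0.6 × 100 × (0.707 × 0.1875) = 5.965 kip/in.
7.098 > 5.965 → NOT adequate.

f_max ≈ 7.1 kip/in; NOT adequate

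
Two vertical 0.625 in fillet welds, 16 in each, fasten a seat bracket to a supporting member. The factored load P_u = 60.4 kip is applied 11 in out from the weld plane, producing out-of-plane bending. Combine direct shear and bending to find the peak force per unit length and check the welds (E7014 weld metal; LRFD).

E70XX → F_EXX = 70 ksi.
L_w = 2 × 16 = 32 in; section modulus (unit throat) S = 2 × L²/6 = 85.33 in².
Direct shear f_v = P/L_w = 60.4/32 = 1.887 kip/in.
Moment M = P × e = 60.4 × 11 = 664.4 kip·in; bending f_b = M/S = 7.786 kip/in.
f_max = √(f_v² + f_b²) = √(1.887² + 7.786²) = 8.011 kip/in.
φr_n = 0.75 × 0.6 × 70 × (0.707 × 0.625) = 13.92 kip/in → adequate.

f_max ≈ 8.01 kip/in; adequate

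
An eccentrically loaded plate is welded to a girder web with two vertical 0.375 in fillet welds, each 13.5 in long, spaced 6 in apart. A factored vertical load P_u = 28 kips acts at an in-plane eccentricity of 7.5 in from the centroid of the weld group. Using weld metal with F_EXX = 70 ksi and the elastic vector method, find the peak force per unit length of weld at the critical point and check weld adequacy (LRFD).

f_max ≈ 2.95 kip/in; adequate

Total weld length L_w = 27 in. Treat welds as unit-width lines.
Polar moment about centroid: J = 2[d³/12 + d(b/2)²] = 2[13.5³/12 + 13.5×3²] = 653.1 in³.
Direct shear f_v = P/L_w = 28 / 27 = 1.037 kip/in (vertical).
Torsion M = P·e = 28 × 7.5 = 210 kip·in.
Critical point at (x, y) = (3, 6.75) from centroid. f_tx = M·y/J = 2.171 kip/in; f_ty = M·x/J = 0.9647 kip/in.
Resultant f_max = √[f_tx² + (f_v + f_ty)²] = √[2.171² + (1.037 + 0.9647)²] = 2.953 kip/in.
Capacity per unit length: φr_n = 0.75 × 0.6 × 70 × (0.707 × 0.375) = 8.351 kip/in.
2.953 ≤ 8.351 → adequate.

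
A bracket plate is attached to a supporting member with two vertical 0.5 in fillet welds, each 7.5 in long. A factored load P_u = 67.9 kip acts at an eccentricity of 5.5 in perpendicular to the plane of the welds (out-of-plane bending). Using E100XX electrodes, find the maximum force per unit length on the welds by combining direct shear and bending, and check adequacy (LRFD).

f_max ≈ 20.4 kip/in; NOT adequate

E100XX → F_EXX = 100 ksi.
L_w = 2 × 7.5 = 15 in; section modulus (unit throat) S = 2 × L²/6 = 18.75 in².
Direct shear f_v = P/L_w = 67.9/15 = 4.527 kip/in.
Moment M = P × e = 67.9 × 5.5 = 373.45 kip·in; bending f_b = M/S = 19.92 kip/in.
f_max = √(f_v² + f_b²) = √(4.527² + 19.92²) = 20.43 kip/in.
φr_n = 0.75 × 0.6 × 100 × (0.707 × 0.5) = 15.91 kip/in → NOT adequate.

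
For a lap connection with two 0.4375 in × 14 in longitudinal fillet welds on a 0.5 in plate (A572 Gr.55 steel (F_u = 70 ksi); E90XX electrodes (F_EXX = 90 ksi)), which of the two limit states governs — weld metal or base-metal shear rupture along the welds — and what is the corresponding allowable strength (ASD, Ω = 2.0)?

t_e = 0.707 × 0.4375 = 0.3093 in; L = 28 in.
Weld metal: R_n/Ω = (1/2.0) × 0.6 × 90 × 0.3093 × 28 = 233.8 kips.
Base metal (shear rupture): R_n/Ω = (1/2.0) × 0.6 × 70 × 0.5 × 28 = 294 kips.
Governing: weld metal.

R_n/Ω ≈ 234 kips (weld metal governs)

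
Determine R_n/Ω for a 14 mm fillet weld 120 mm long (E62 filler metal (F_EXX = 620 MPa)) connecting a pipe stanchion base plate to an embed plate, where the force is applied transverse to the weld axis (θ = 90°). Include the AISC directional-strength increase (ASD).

R_n/Ω ≈ 331 kN

t_e = 0.707 × 14 = 9.898 mm; A_we = 9.898 × 120 = 1188 mm².
Directional factor: 1.0 + 0.5 sin^1.5(90°) = 1.5.
F_nw = 0.6 × 620 × 1.5 = 558 MPa.
R_n/Ω = (558 × 1188) / 2.0 × 10⁻³ = 331.4 kN.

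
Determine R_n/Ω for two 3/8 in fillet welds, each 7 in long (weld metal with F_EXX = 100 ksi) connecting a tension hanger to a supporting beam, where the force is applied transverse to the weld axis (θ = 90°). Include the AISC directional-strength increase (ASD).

t_e = 0.707 × 0.375 = 0.2651 in; A_we = 0.2651 × 14 = 3.712 in².
Directional factor: 1.0 + 0.5 sin^1.5(90°) = 1.5.
F_nw = 0.6 × 100 × 1.5 = 90 ksi.
R_n/Ω = (90 × 3.712) / 2.0 = 167 kips.

R_n/Ω ≈ 167 kips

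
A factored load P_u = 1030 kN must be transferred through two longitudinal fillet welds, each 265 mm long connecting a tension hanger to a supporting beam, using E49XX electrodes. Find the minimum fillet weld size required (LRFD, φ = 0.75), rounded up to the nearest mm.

E49XX → F_EXX = 490 MPa.
Total weld length L = 530 mm.
Required throat t_e = P_u / (φ × 0.6 F_EXX × L) = 1030 / (0.75 × 0.6 × 490 × 530 × 10⁻³) = 8.814 mm.
Required leg w = t_e / 0.707 = 12.47 mm → use 13 mm.

w = 13 mm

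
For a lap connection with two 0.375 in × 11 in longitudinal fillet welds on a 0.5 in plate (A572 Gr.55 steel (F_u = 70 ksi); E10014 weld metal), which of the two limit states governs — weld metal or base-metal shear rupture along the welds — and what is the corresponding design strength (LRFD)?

φR_n ≈ 262 kips (weld metal governs)

E100XX → F_EXX = 100 ksi.
t_e = 0.707 × 0.375 = 0.2651 in; L = 22 in.
Weld metal: φR_n = 0.75 × 0.6 × 100 × 0.2651 × 22 = 262.5 kips.
Base metal (shear rupture): φR_n = 0.75 × 0.6 × 70 × 0.5 × 22 = 346.5 kips.
Governing: weld metal.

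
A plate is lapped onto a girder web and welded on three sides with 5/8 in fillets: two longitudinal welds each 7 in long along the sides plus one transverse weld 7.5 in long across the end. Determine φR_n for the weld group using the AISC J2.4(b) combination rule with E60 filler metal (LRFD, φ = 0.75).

φR_n ≈ 276 kip

E60XX → F_EXX = 60 ksi.
t_e = 0.707 × 0.625 = 0.4419 in.
R_nwl = 0.6 × 60 × 0.4419 × 14 = 222.7 kip (longitudinal, 2 welds).
R_nwt = 0.6 × 60 × 0.4419 × 7.5 = 119.3 kip (transverse, base value).
(i) R_nwl + R_nwt = 342 kip; (ii) 0.85 R_nwl + 1.5 R_nwt = 368.3 kip.
R_n = max = 368.3 kip [governs: (ii)]; φR_n = 276.2 kip.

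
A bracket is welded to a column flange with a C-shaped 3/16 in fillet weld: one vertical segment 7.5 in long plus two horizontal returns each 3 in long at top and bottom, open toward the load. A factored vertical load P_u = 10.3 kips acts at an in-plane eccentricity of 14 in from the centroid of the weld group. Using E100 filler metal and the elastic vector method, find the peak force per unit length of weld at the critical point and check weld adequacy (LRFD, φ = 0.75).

f_max ≈ 5.28 kip/in; adequate

E100XX → F_EXX = 100 ksi.
Total weld length L_w = 13.5 in. Treat welds as unit-width lines.
Centroid: x̄ = 2×3×1.5 / 13.5 = 0.6667 in from the vertical weld.
Polar moment about centroid: J = I_x + I_y = [7.5³/12 + 2×3×3.75²] + [7.5×0.6667² + 2(3³/12 + 3×0.8333²)] = 131.5 in³.
Direct shear f_v = P/L_w = 10.3 / 13.5 = 0.763 kip/in (vertical).
Torsion M = P·e = 10.3 × 14 = 144.2 kip·in.
Critical point at (x, y) = (2.333, 3.75) from centroid. f_tx = M·y/J = 4.111 kip/in; f_ty = M·x/J = 2.558 kip/in.
Resultant f_max = √[f_tx² + (f_v + f_ty)²] = √[4.111² + (0.763 + 2.558)²] = 5.285 kip/in.
Capacity per unit length: φr_n = 0.75 × 0.6 × 100 × (0.707 × 0.1875) = 5.965 kip/in.
5.285 ≤ 5.965 → adequate.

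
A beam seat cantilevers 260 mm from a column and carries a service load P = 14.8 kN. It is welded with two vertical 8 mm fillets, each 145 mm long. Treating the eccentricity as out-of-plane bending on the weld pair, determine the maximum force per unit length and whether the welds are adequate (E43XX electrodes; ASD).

E43XX → F_EXX = 430 MPa.
L_w = 2 × 145 = 290 mm; section modulus (unit throat) S = 2 × L²/6 = 7008 mm².
Direct shear f_v = P/L_w = 14.8×10³/290 = 51.03 N/mm.
Moment M = P × e = 14.8×10³ × 260 = 3848000 N·mm; bending f_b = M/S = 549.1 N/mm.
f_max = √(f_v² + f_b²) = √(51.03² + 549.1²) = 551.4 N/mm.
r_n/Ω = (1/2.0) × 0.6 × 430 × (0.707 × 8) = 729.6 N/mm → adequate.

f_max ≈ 551 N/mm; adequate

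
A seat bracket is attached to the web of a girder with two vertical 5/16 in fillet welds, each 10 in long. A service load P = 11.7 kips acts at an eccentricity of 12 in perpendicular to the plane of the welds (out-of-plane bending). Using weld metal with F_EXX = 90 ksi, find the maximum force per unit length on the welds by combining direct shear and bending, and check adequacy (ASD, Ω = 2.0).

L_w = 2 × 10 = 20 in; section modulus (unit throat) S = 2 × L²/6 = 33.33 in².
Direct shear f_v = P/L_w = 11.7/20 = 0.585 kip/in.
Moment M = P × e = 11.7 × 12 = 140.4 kip·in; bending f_b = M/S = 4.212 kip/in.
f_max = √(f_v² + f_b²) = √(0.585² + 4.212²) = 4.252 kip/in.
r_n/Ω = (1/2.0) × 0.6 × 90 × (0.707 × 0.3125) = 5.965 kip/in → adequate.

f_max ≈ 4.25 kip/in; adequate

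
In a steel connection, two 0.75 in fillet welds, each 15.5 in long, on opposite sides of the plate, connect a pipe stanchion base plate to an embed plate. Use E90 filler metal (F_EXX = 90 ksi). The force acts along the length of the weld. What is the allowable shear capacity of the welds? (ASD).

R_n/Ω ≈ 444 kip

Effective throat t_e = 0.707 × 0.75 = 0.5302 in.
Total length L = 31 in; A_we = 0.5302 × 31 = 16.44 in².
F_nw = 0.6 F_EXX = 0.6 × 90 = 54 ksi.
R_n = 54 × 16.44 = 887.6 kip; R_n/Ω = 887.6/2.0 = 443.8 kip.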